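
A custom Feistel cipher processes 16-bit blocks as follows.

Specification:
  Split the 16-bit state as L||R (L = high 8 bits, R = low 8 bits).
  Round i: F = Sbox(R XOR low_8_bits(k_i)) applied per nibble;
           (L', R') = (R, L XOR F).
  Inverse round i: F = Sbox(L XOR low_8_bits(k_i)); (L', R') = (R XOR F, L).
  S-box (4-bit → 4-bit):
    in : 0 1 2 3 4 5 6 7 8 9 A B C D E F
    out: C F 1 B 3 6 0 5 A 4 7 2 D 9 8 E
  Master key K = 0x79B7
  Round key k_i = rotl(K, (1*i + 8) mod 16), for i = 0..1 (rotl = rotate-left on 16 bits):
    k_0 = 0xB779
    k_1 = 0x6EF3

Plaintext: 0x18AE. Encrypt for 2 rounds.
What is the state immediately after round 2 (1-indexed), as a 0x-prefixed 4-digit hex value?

0x8DF6

s_0 = plaintext = 0x18AE
s_1 = Round(s_0, k_0) = 0xAE8D
s_2 = Round(s_1, k_1) = 0x8DF6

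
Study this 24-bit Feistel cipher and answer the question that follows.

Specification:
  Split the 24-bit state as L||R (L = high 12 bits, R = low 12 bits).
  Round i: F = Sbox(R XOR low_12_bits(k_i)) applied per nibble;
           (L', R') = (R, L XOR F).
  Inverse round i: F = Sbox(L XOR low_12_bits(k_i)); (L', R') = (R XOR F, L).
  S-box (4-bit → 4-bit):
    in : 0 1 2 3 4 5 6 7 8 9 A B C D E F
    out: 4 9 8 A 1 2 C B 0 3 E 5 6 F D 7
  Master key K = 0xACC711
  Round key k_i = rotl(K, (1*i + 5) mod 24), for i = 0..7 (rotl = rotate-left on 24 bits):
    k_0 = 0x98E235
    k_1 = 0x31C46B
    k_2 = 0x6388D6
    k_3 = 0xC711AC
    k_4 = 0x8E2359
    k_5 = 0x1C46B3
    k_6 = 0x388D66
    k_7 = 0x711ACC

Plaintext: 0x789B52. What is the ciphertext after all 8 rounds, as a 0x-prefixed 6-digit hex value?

s_0 = plaintext = 0x789B52
s_1 = Round(s_0, k_0) = 0xB52442
s_2 = Round(s_1, k_1) = 0x442FD1
s_3 = Round(s_2, k_2) = 0xFD1F09
s_4 = Round(s_3, k_3) = 0xF09233
s_5 = Round(s_4, k_4) = 0x2336C7
s_6 = Round(s_5, k_5) = 0x6C7682
s_7 = Round(s_6, k_6) = 0x682316
s_8 = Round(s_7, k_7) = 0x31657C

0x31657C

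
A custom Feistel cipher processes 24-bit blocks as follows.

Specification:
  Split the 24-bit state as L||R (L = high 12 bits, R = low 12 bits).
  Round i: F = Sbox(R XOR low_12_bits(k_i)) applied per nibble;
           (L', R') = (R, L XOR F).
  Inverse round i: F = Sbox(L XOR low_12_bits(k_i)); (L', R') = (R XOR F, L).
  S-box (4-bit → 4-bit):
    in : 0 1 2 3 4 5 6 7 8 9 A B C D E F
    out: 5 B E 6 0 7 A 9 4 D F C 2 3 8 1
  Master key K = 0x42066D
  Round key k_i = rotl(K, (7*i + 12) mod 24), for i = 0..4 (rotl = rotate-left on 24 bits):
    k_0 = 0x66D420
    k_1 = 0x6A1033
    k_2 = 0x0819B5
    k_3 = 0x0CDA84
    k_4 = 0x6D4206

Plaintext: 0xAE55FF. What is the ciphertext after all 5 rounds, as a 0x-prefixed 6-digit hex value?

0x0EC67D

s_0 = plaintext = 0xAE55FF
s_1 = Round(s_0, k_0) = 0x5FF1D4
s_2 = Round(s_1, k_1) = 0x1D4E76
s_3 = Round(s_2, k_2) = 0xE768F2
s_4 = Round(s_3, k_3) = 0x8F20EC
s_5 = Round(s_4, k_4) = 0x0EC67D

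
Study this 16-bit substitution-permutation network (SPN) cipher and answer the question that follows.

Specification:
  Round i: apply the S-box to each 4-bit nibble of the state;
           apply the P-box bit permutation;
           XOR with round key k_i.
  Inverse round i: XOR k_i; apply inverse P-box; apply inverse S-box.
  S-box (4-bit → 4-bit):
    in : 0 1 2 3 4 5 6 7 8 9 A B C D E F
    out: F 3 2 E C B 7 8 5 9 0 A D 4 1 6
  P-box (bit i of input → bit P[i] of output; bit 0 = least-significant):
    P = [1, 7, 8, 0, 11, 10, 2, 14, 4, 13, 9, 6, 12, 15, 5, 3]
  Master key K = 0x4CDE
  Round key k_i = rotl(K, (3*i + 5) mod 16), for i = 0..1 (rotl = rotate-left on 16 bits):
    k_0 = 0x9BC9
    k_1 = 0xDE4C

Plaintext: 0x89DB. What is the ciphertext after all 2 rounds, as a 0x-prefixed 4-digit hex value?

0xAB2B

s_0 = plaintext = 0x89DB
s_1 = Round(s_0, k_0) = 0x8B3C
s_2 = Round(s_1, k_1) = 0xAB2B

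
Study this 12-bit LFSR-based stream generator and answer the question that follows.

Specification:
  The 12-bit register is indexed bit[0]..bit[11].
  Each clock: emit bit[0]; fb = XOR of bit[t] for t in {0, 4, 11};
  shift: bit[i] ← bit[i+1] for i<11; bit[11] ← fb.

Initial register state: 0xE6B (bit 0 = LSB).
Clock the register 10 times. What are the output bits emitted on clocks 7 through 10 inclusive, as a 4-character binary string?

1001

reg_0 = 0xE6B
clock 1: out=1, reg = 0x735
clock 2: out=1, reg = 0x39A
clock 3: out=0, reg = 0x9CD
clock 4: out=1, reg = 0x4E6
clock 5: out=0, reg = 0x273
clock 6: out=1, reg = 0x139
clock 7: out=1, reg = 0x09C
clock 8: out=0, reg = 0x84E
clock 9: out=0, reg = 0xC27
clock 10: out=1, reg = 0x613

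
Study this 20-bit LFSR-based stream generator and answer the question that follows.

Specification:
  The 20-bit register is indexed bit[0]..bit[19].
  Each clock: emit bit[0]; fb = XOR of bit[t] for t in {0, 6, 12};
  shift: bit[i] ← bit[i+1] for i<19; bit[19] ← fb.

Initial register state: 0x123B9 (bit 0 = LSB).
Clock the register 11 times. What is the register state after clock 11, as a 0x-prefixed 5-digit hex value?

reg_0 = 0x123B9
clock 1: out=1, reg = 0x891DC
clock 2: out=0, reg = 0x448EE
clock 3: out=0, reg = 0xA2477
clock 4: out=1, reg = 0x5123B
clock 5: out=1, reg = 0x2891D
clock 6: out=1, reg = 0x9448E
clock 7: out=0, reg = 0x4A247
clock 8: out=1, reg = 0x25123
clock 9: out=1, reg = 0x12891
clock 10: out=1, reg = 0x89448
clock 11: out=0, reg = 0x44A24

0x44A24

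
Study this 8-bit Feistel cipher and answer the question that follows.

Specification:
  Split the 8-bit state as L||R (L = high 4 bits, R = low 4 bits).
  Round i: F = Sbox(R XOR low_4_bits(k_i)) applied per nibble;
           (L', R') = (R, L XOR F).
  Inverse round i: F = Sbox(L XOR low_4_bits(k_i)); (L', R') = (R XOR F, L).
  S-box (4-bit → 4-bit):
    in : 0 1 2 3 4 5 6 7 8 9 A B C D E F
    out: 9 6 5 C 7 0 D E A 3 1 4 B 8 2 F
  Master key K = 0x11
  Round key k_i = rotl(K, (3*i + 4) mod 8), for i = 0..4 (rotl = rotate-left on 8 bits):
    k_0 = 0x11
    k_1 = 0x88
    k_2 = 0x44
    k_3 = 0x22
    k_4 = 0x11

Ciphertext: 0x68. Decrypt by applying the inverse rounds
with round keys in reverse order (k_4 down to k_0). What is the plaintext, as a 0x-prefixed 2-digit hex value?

0x33

s_0 = ciphertext = 0x68
s_1 = InvRound(s_0, k_4) = 0x66
s_2 = InvRound(s_1, k_3) = 0x16
s_3 = InvRound(s_2, k_2) = 0x61
s_4 = InvRound(s_3, k_1) = 0x36
s_5 = InvRound(s_4, k_0) = 0x33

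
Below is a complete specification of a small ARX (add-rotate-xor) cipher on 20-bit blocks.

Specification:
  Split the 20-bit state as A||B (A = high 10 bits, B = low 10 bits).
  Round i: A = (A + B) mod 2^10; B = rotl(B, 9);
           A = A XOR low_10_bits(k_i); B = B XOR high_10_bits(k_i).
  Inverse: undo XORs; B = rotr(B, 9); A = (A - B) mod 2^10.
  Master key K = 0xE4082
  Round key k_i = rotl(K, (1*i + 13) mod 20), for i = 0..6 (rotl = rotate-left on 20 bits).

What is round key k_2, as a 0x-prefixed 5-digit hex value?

K = 0xE4082
k_0 = rotl(K, (1*0+13) mod 20) = rotl(K, 13) = 0x05C81
k_1 = rotl(K, (1*1+13) mod 20) = rotl(K, 14) = 0x0B902
k_2 = rotl(K, (1*2+13) mod 20) = rotl(K, 15) = 0x17204

0x17204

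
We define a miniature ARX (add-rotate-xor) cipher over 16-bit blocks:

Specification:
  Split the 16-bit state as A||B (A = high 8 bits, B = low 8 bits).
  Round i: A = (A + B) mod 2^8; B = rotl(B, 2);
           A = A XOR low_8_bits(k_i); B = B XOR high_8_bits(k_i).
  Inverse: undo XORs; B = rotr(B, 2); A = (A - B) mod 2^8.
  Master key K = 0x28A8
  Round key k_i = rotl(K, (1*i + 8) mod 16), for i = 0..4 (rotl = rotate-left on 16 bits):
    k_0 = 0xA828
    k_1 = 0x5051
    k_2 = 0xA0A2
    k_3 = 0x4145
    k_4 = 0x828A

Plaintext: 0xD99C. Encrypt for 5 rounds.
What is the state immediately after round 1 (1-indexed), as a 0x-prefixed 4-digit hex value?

0x5DDA

s_0 = plaintext = 0xD99C
s_1 = Round(s_0, k_0) = 0x5DDA
s_2 = Round(s_1, k_1) = 0x663B
s_3 = Round(s_2, k_2) = 0x034C
s_4 = Round(s_3, k_3) = 0x0A70
s_5 = Round(s_4, k_4) = 0xF043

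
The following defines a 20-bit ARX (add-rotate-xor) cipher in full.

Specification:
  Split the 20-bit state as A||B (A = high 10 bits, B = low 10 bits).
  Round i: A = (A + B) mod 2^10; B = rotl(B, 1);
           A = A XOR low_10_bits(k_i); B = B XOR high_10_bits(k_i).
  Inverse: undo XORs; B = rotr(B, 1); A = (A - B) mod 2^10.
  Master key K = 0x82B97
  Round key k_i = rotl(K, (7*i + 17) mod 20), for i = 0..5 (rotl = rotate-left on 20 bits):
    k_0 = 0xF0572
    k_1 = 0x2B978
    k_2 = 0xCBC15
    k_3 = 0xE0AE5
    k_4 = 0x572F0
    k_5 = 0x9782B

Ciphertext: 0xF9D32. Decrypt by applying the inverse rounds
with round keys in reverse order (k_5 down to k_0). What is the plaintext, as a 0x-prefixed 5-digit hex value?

s_0 = ciphertext = 0xF9D32
s_1 = InvRound(s_0, k_5) = 0x859B6
s_2 = InvRound(s_1, k_4) = 0x1C475
s_3 = InvRound(s_2, k_3) = 0xA67FB
s_4 = InvRound(s_3, k_2) = 0x8886A
s_5 = InvRound(s_4, k_1) = 0xBE062
s_6 = InvRound(s_5, k_0) = 0xEE7D1

0xEE7D1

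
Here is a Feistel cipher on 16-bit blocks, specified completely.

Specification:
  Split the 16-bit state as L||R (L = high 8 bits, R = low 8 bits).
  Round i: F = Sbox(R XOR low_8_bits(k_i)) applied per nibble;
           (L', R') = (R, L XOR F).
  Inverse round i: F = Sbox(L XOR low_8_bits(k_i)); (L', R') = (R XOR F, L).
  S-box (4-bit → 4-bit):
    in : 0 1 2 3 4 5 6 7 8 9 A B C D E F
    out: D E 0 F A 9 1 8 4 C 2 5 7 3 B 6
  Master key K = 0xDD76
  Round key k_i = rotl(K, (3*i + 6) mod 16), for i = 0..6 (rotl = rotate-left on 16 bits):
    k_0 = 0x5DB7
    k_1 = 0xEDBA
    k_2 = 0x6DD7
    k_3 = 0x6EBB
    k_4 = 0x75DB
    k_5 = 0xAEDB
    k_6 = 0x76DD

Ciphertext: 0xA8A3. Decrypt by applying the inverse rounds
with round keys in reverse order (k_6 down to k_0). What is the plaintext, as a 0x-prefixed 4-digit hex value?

0x2715

s_0 = ciphertext = 0xA8A3
s_1 = InvRound(s_0, k_6) = 0x2AA8
s_2 = InvRound(s_1, k_5) = 0xC62A
s_3 = InvRound(s_2, k_4) = 0xC9C6
s_4 = InvRound(s_3, k_3) = 0x46C9
s_5 = InvRound(s_4, k_2) = 0x0746
s_6 = InvRound(s_5, k_1) = 0x1507
s_7 = InvRound(s_6, k_0) = 0x2715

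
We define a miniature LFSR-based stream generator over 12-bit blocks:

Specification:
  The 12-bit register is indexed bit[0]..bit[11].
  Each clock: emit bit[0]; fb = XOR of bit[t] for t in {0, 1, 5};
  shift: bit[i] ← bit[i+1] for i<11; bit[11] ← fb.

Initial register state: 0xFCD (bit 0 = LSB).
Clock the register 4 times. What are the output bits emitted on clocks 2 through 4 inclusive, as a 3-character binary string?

reg_0 = 0xFCD
clock 1: out=1, reg = 0xFE6
clock 2: out=0, reg = 0x7F3
clock 3: out=1, reg = 0xBF9
clock 4: out=1, reg = 0x5FC

011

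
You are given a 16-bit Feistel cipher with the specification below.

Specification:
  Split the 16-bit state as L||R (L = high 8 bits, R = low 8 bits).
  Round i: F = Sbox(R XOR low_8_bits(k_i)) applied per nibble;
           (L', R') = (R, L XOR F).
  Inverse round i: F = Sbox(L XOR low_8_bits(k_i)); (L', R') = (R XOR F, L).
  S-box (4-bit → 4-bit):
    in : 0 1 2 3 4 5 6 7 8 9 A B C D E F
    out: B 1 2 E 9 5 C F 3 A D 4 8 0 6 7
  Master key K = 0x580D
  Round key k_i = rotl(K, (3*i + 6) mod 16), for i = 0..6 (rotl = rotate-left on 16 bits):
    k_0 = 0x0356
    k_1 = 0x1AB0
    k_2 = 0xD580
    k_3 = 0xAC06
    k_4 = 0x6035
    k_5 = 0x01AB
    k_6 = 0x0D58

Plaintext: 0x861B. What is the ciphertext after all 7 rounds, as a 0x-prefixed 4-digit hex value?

0x2FF3

s_0 = plaintext = 0x861B
s_1 = Round(s_0, k_0) = 0x1B16
s_2 = Round(s_1, k_1) = 0x16C7
s_3 = Round(s_2, k_2) = 0xC789
s_4 = Round(s_3, k_3) = 0x89F0
s_5 = Round(s_4, k_4) = 0xF00C
s_6 = Round(s_5, k_5) = 0x0C2F
s_7 = Round(s_6, k_6) = 0x2FF3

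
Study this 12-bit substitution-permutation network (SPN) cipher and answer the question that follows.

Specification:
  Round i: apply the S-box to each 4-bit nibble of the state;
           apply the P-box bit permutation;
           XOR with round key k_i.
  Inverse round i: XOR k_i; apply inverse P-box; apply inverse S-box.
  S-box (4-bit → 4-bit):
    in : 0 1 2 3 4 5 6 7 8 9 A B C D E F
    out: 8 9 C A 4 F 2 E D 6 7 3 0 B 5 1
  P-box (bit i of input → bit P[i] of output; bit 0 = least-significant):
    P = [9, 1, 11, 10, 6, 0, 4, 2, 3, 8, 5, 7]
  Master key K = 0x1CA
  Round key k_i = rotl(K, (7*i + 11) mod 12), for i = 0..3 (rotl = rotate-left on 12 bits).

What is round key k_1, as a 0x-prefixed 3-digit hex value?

K = 0x1CA
k_0 = rotl(K, (7*0+11) mod 12) = rotl(K, 11) = 0x0E5
k_1 = rotl(K, (7*1+11) mod 12) = rotl(K, 6) = 0x287

0x287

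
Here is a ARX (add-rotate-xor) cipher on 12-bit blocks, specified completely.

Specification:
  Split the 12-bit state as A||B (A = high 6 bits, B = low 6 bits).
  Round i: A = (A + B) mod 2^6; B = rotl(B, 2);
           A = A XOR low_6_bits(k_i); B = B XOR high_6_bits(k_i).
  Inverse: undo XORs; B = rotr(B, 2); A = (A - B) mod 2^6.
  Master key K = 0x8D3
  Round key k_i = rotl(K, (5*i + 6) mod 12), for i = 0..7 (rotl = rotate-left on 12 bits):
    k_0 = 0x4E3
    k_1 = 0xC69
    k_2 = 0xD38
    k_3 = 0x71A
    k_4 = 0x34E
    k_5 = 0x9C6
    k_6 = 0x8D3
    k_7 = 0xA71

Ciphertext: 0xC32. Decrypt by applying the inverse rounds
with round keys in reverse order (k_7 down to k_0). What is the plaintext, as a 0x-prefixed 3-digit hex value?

s_0 = ciphertext = 0xC32
s_1 = InvRound(s_0, k_7) = 0x2F6
s_2 = InvRound(s_1, k_6) = 0x0D5
s_3 = InvRound(s_2, k_5) = 0x66C
s_4 = InvRound(s_3, k_4) = 0xFD8
s_5 = InvRound(s_4, k_3) = 0x901
s_6 = InvRound(s_5, k_2) = 0xFDD
s_7 = InvRound(s_6, k_1) = 0x2CB
s_8 = InvRound(s_7, k_0) = 0x886

0x886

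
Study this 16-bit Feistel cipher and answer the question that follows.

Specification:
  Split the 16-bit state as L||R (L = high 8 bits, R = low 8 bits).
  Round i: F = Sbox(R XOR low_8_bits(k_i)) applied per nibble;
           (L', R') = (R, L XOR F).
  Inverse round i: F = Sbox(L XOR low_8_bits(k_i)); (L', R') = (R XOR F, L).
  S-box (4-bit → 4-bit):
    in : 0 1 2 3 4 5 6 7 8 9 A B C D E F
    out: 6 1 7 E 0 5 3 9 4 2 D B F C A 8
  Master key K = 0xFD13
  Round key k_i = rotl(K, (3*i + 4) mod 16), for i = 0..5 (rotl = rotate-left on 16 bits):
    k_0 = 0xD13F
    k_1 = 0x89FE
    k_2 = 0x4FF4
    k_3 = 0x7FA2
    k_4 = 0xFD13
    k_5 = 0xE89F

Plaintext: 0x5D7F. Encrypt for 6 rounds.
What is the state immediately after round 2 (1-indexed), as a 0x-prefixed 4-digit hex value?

s_0 = plaintext = 0x5D7F
s_1 = Round(s_0, k_0) = 0x7F5B
s_2 = Round(s_1, k_1) = 0x5BAA
s_3 = Round(s_2, k_2) = 0xAA01
s_4 = Round(s_3, k_3) = 0x0174
s_5 = Round(s_4, k_4) = 0x7438
s_6 = Round(s_5, k_5) = 0x38AD

0x5BAA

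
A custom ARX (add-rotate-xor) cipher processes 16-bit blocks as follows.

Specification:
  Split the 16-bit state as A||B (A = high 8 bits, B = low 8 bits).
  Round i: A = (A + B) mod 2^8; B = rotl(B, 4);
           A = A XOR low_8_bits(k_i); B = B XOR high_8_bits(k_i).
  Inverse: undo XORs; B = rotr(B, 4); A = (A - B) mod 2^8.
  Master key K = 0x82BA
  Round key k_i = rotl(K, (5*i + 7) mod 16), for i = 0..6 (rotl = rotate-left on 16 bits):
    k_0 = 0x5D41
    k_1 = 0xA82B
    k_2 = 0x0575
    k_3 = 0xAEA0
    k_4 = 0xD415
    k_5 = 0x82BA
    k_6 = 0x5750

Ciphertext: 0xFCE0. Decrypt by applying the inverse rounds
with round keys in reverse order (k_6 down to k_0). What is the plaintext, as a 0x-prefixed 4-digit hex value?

s_0 = ciphertext = 0xFCE0
s_1 = InvRound(s_0, k_6) = 0x317B
s_2 = InvRound(s_1, k_5) = 0xEC9F
s_3 = InvRound(s_2, k_4) = 0x45B4
s_4 = InvRound(s_3, k_3) = 0x44A1
s_5 = InvRound(s_4, k_2) = 0xE74A
s_6 = InvRound(s_5, k_1) = 0x9E2E
s_7 = InvRound(s_6, k_0) = 0xA837

0xA837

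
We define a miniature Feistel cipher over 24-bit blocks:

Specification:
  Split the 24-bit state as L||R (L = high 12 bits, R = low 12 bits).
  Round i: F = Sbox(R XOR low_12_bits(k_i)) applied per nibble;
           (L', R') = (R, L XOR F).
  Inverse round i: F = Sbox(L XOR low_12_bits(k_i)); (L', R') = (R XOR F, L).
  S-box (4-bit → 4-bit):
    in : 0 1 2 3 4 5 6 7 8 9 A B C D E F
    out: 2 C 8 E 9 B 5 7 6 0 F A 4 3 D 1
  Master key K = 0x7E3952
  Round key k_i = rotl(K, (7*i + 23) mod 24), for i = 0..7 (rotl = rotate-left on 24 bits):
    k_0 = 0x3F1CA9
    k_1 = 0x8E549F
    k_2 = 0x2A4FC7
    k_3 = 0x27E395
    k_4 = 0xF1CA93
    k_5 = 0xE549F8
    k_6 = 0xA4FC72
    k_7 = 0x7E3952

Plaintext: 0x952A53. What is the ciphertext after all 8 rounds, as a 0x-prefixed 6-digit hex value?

0x6B88DB

s_0 = plaintext = 0x952A53
s_1 = Round(s_0, k_0) = 0xA53C4D
s_2 = Round(s_1, k_1) = 0xC4DC6B
s_3 = Round(s_2, k_2) = 0xC6B2B9
s_4 = Round(s_3, k_3) = 0x2B90EF
s_5 = Round(s_4, k_4) = 0x0EFDCD
s_6 = Round(s_5, k_5) = 0xDCD904
s_7 = Round(s_6, k_6) = 0x9046B8
s_8 = Round(s_7, k_7) = 0x6B88DB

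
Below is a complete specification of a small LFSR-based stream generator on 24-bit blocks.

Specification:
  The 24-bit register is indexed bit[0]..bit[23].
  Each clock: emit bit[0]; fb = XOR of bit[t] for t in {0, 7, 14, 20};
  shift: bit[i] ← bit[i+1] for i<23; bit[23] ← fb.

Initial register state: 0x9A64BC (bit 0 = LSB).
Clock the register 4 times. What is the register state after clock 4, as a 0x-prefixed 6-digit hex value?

reg_0 = 0x9A64BC
clock 1: out=0, reg = 0xCD325E
clock 2: out=0, reg = 0x66992F
clock 3: out=1, reg = 0xB34C97
clock 4: out=1, reg = 0x59A64B

0x59A64B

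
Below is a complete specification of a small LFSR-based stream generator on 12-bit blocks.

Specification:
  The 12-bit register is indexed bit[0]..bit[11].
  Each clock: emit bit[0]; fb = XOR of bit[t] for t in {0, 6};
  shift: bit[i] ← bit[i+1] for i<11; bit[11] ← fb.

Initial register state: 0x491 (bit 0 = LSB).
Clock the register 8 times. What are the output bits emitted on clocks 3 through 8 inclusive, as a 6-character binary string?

001001

reg_0 = 0x491
clock 1: out=1, reg = 0xA48
clock 2: out=0, reg = 0xD24
clock 3: out=0, reg = 0x692
clock 4: out=0, reg = 0x349
clock 5: out=1, reg = 0x1A4
clock 6: out=0, reg = 0x0D2
clock 7: out=0, reg = 0x869
clock 8: out=1, reg = 0x434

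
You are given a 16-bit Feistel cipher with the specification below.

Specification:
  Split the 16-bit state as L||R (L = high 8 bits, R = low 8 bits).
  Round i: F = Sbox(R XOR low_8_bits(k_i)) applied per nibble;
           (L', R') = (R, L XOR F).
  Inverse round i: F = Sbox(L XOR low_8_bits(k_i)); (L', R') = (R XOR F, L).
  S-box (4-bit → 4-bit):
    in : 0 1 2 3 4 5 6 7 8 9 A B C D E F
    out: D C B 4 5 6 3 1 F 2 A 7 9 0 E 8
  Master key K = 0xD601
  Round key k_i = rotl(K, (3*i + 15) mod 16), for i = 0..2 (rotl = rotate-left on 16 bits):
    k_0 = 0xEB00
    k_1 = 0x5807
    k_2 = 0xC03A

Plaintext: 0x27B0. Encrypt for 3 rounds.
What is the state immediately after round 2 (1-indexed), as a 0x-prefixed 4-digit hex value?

s_0 = plaintext = 0x27B0
s_1 = Round(s_0, k_0) = 0xB05A
s_2 = Round(s_1, k_1) = 0x5AD0
s_3 = Round(s_2, k_2) = 0xD0B0

0x5AD0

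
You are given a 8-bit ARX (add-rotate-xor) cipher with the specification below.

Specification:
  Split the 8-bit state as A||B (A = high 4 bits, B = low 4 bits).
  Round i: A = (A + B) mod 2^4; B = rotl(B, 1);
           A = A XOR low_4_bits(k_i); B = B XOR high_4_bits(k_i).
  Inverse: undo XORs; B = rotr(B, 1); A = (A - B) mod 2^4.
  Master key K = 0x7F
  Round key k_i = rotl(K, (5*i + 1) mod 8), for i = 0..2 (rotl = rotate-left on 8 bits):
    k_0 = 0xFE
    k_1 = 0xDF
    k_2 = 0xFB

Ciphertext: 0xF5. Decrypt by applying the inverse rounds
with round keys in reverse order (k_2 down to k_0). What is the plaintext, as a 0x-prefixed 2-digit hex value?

0x5D

s_0 = ciphertext = 0xF5
s_1 = InvRound(s_0, k_2) = 0xF5
s_2 = InvRound(s_1, k_1) = 0xC4
s_3 = InvRound(s_2, k_0) = 0x5D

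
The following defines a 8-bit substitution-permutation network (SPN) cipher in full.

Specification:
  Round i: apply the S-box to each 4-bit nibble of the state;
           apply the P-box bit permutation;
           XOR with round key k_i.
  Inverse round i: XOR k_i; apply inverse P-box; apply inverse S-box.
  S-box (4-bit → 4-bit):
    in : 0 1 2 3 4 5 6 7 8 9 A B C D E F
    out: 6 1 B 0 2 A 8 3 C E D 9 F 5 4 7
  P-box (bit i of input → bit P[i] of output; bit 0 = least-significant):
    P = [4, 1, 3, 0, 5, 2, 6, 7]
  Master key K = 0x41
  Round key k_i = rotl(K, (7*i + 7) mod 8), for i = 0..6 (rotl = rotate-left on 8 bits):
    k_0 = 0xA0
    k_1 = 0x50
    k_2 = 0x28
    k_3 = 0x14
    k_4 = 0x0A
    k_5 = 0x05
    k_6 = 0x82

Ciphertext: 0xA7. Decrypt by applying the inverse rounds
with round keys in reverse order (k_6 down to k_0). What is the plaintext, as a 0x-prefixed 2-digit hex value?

0x66

s_0 = ciphertext = 0xA7
s_1 = InvRound(s_0, k_6) = 0x76
s_2 = InvRound(s_1, k_5) = 0xD2
s_3 = InvRound(s_2, k_4) = 0x8D
s_4 = InvRound(s_3, k_3) = 0x6A
s_5 = InvRound(s_4, k_2) = 0xE4
s_6 = InvRound(s_5, k_1) = 0x21
s_7 = InvRound(s_6, k_0) = 0x66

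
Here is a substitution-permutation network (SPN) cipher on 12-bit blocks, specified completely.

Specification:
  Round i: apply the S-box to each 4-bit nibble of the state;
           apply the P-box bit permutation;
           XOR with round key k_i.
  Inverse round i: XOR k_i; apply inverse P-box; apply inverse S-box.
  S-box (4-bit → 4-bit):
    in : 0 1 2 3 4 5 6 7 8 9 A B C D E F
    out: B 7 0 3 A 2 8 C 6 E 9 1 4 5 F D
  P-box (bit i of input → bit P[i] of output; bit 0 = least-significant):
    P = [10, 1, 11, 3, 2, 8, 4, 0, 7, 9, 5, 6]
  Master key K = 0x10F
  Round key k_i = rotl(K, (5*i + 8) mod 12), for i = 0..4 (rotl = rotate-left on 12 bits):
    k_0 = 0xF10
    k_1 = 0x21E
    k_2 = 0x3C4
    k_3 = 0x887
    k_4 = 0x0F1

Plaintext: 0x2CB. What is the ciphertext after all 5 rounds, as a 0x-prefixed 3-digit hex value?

0x4F0

s_0 = plaintext = 0x2CB
s_1 = Round(s_0, k_0) = 0xB00
s_2 = Round(s_1, k_1) = 0x791
s_3 = Round(s_2, k_2) = 0xEB7
s_4 = Round(s_3, k_3) = 0x26B
s_5 = Round(s_4, k_4) = 0x4F0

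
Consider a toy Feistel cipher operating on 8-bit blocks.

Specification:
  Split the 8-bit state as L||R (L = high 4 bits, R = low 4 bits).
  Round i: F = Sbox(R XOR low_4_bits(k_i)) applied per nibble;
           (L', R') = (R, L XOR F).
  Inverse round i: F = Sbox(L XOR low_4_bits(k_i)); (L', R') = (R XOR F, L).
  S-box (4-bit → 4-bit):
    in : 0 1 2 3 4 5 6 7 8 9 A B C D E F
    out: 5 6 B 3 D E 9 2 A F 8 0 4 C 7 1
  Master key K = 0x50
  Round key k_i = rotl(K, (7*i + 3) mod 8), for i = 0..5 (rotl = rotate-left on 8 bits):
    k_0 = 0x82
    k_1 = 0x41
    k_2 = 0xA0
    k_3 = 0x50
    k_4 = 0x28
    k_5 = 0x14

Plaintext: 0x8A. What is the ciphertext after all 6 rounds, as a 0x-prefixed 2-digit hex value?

0x1B

s_0 = plaintext = 0x8A
s_1 = Round(s_0, k_0) = 0xA2
s_2 = Round(s_1, k_1) = 0x29
s_3 = Round(s_2, k_2) = 0x9D
s_4 = Round(s_3, k_3) = 0xD5
s_5 = Round(s_4, k_4) = 0x51
s_6 = Round(s_5, k_5) = 0x1B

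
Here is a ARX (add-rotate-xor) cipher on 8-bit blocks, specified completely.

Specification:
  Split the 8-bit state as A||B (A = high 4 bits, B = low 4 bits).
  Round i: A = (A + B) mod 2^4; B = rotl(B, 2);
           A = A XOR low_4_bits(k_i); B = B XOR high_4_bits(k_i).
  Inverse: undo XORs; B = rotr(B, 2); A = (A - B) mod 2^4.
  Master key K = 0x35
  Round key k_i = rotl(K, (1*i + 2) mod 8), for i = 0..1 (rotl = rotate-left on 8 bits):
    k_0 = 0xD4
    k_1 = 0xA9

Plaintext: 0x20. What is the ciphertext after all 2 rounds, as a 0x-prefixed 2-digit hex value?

s_0 = plaintext = 0x20
s_1 = Round(s_0, k_0) = 0x6D
s_2 = Round(s_1, k_1) = 0xAD

0xAD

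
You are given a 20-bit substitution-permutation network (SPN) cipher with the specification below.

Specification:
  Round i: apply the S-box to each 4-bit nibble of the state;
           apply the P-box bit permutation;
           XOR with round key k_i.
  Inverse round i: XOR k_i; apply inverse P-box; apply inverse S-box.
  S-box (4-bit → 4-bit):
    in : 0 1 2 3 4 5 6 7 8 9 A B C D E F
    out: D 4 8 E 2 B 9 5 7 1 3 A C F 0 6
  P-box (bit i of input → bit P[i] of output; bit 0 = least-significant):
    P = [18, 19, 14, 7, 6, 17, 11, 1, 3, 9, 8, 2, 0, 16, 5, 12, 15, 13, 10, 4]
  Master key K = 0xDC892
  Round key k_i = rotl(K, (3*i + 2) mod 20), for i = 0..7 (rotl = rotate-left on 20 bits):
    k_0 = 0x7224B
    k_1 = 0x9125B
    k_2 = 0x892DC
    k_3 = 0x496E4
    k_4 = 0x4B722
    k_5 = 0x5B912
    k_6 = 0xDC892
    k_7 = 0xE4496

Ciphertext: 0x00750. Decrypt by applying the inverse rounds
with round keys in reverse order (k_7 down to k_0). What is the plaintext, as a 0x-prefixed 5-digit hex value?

s_0 = ciphertext = 0x00750
s_1 = InvRound(s_0, k_7) = 0xEE35D
s_2 = InvRound(s_1, k_6) = 0x4ADD2
s_3 = InvRound(s_2, k_5) = 0x1BE92
s_4 = InvRound(s_3, k_4) = 0x2F116
s_5 = InvRound(s_4, k_3) = 0x31F50
s_6 = InvRound(s_5, k_2) = 0x740FB
s_7 = InvRound(s_6, k_1) = 0xEC44D
s_8 = InvRound(s_7, k_0) = 0x84B2F

0x84B2F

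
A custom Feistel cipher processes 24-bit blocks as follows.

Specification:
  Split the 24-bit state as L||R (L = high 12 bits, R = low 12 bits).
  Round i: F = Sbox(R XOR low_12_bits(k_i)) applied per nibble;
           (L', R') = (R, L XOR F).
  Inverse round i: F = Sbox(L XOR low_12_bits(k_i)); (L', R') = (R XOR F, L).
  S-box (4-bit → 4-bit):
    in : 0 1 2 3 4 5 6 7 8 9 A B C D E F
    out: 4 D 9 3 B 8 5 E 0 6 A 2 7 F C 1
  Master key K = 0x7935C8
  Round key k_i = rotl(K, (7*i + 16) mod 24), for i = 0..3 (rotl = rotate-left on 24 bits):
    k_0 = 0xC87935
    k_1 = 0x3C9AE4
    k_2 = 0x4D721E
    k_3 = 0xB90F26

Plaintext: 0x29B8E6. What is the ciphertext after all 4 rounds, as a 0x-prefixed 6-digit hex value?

s_0 = plaintext = 0x29B8E6
s_1 = Round(s_0, k_0) = 0x8E6F68
s_2 = Round(s_1, k_1) = 0xF680E1
s_3 = Round(s_2, k_2) = 0x0E1679
s_4 = Round(s_3, k_3) = 0x679660

0x679660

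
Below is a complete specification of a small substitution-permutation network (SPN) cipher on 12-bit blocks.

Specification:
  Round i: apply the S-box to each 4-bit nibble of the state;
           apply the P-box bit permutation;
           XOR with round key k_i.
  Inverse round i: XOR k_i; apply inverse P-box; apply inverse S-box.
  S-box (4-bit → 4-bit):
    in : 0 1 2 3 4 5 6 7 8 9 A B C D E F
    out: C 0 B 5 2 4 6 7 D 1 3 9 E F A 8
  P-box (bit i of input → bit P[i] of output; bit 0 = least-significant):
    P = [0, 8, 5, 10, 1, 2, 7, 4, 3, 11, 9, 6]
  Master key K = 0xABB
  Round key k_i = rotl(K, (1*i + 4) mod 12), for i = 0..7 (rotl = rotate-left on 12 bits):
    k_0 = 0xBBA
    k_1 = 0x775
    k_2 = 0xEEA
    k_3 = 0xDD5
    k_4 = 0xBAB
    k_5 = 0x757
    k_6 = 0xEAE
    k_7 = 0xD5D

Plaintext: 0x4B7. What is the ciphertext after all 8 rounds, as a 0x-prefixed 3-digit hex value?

s_0 = plaintext = 0x4B7
s_1 = Round(s_0, k_0) = 0x289
s_2 = Round(s_1, k_1) = 0xFAE
s_3 = Round(s_2, k_2) = 0xBAC
s_4 = Round(s_3, k_3) = 0x8BB
s_5 = Round(s_4, k_4) = 0xDF0
s_6 = Round(s_5, k_5) = 0x92F
s_7 = Round(s_6, k_6) = 0xAB0
s_8 = Round(s_7, k_7) = 0x167

0x167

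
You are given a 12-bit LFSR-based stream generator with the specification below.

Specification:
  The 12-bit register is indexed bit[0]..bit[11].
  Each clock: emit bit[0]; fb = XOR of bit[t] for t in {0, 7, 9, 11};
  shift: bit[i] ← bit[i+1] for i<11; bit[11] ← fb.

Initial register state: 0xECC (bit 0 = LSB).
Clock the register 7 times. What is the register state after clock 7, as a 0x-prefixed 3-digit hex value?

reg_0 = 0xECC
clock 1: out=0, reg = 0xF66
clock 2: out=0, reg = 0x7B3
clock 3: out=1, reg = 0xBD9
clock 4: out=1, reg = 0x5EC
clock 5: out=0, reg = 0xAF6
clock 6: out=0, reg = 0xD7B
clock 7: out=1, reg = 0x6BD

0x6BD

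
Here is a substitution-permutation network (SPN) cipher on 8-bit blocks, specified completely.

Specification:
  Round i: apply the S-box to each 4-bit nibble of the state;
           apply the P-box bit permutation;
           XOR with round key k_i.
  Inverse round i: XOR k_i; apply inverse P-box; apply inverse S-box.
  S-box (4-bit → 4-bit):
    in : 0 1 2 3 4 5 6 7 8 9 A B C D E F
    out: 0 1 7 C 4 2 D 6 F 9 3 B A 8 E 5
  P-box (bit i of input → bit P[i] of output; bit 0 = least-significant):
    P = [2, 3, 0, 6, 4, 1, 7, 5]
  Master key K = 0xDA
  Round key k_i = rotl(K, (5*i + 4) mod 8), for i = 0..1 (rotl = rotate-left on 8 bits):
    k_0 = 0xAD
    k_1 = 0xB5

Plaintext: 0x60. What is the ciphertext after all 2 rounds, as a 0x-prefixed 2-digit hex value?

0xE5

s_0 = plaintext = 0x60
s_1 = Round(s_0, k_0) = 0x1D
s_2 = Round(s_1, k_1) = 0xE5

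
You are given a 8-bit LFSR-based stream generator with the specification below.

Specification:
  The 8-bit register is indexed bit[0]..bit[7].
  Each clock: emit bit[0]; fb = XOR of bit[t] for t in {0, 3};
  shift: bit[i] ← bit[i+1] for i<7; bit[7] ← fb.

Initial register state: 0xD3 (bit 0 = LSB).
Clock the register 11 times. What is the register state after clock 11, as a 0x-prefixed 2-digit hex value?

reg_0 = 0xD3
clock 1: out=1, reg = 0xE9
clock 2: out=1, reg = 0x74
clock 3: out=0, reg = 0x3A
clock 4: out=0, reg = 0x9D
clock 5: out=1, reg = 0x4E
clock 6: out=0, reg = 0xA7
clock 7: out=1, reg = 0xD3
clock 8: out=1, reg = 0xE9
clock 9: out=1, reg = 0x74
clock 10: out=0, reg = 0x3A
clock 11: out=0, reg = 0x9D

0x9D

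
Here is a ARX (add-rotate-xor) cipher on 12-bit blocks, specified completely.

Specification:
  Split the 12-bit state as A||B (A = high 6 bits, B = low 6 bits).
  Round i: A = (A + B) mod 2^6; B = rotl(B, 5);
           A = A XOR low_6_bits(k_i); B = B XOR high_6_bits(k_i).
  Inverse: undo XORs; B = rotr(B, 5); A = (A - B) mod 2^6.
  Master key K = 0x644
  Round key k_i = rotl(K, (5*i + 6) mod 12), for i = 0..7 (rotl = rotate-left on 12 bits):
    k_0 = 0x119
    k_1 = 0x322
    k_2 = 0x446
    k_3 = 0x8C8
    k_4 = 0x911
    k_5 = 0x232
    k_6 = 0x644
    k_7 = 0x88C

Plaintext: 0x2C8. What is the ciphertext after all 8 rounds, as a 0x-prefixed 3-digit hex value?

s_0 = plaintext = 0x2C8
s_1 = Round(s_0, k_0) = 0x280
s_2 = Round(s_1, k_1) = 0xA0C
s_3 = Round(s_2, k_2) = 0xC97
s_4 = Round(s_3, k_3) = 0x048
s_5 = Round(s_4, k_4) = 0x620
s_6 = Round(s_5, k_5) = 0x298
s_7 = Round(s_6, k_6) = 0x995
s_8 = Round(s_7, k_7) = 0xDC8

0xDC8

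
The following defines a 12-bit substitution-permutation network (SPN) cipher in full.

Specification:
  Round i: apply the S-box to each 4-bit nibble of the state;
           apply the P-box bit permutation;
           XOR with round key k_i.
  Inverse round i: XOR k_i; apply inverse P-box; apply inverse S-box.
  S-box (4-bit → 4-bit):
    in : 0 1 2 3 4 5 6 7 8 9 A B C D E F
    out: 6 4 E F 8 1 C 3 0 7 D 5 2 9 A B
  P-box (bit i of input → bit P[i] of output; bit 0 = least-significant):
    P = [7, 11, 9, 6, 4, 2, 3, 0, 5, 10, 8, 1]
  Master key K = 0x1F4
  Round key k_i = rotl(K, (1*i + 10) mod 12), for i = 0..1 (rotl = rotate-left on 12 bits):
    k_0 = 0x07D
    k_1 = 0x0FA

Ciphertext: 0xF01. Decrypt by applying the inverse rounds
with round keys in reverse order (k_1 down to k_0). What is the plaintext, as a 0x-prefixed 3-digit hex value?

s_0 = ciphertext = 0xF01
s_1 = InvRound(s_0, k_1) = 0x3A3
s_2 = InvRound(s_1, k_0) = 0x69A

0x69A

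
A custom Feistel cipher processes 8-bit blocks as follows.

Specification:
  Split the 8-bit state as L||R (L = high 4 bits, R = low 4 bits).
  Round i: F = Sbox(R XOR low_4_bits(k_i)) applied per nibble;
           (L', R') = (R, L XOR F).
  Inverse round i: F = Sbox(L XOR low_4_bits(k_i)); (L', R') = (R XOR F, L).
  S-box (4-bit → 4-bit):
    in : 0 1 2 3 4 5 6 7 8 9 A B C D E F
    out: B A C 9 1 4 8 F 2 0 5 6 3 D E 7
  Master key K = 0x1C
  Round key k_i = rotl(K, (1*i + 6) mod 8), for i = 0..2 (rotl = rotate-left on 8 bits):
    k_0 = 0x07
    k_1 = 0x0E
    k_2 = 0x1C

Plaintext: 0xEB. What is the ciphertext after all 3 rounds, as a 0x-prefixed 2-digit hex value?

s_0 = plaintext = 0xEB
s_1 = Round(s_0, k_0) = 0xBD
s_2 = Round(s_1, k_1) = 0xD2
s_3 = Round(s_2, k_2) = 0x23

0x23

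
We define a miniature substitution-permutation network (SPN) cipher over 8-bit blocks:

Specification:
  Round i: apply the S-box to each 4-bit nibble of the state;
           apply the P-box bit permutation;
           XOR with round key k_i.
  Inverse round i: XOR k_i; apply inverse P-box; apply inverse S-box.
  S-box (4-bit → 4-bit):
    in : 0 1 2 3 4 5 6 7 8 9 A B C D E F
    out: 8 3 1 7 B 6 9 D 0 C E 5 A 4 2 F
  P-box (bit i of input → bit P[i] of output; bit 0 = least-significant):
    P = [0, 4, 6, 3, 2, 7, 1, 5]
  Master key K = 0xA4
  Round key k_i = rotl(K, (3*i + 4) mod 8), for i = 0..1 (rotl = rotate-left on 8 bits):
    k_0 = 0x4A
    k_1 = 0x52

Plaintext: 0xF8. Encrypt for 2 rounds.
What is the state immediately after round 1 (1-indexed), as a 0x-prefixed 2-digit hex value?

s_0 = plaintext = 0xF8
s_1 = Round(s_0, k_0) = 0xEC
s_2 = Round(s_1, k_1) = 0xCA

0xEC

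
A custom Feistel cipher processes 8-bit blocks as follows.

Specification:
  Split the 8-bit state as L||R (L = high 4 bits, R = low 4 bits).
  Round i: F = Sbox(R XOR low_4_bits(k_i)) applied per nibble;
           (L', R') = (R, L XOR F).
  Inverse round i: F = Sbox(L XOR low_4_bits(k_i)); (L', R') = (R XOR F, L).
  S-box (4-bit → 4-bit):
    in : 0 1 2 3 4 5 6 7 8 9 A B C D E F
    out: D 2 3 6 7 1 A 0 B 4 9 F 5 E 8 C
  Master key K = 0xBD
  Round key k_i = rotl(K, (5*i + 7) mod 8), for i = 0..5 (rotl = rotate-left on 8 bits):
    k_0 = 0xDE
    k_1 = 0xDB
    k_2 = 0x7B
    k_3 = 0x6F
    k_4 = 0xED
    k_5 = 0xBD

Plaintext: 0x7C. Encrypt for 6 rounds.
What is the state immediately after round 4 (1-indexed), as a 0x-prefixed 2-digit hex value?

s_0 = plaintext = 0x7C
s_1 = Round(s_0, k_0) = 0xC4
s_2 = Round(s_1, k_1) = 0x40
s_3 = Round(s_2, k_2) = 0x0B
s_4 = Round(s_3, k_3) = 0xB7
s_5 = Round(s_4, k_4) = 0x72
s_6 = Round(s_5, k_5) = 0x2B

0xB7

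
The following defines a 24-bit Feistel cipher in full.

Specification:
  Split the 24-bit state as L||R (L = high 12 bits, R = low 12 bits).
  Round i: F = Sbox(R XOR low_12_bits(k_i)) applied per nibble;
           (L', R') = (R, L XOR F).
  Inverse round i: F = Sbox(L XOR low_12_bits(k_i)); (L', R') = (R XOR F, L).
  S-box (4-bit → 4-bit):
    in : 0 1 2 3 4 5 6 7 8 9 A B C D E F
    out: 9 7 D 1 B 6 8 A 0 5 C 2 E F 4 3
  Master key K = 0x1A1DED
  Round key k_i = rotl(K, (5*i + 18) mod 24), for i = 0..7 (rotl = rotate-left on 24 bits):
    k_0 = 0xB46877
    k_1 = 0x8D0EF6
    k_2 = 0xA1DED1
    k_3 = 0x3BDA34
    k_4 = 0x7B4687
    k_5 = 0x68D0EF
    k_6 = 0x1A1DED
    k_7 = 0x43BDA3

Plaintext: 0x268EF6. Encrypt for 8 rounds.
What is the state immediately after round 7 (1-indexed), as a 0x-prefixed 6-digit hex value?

0x6FAEC6

s_0 = plaintext = 0x268EF6
s_1 = Round(s_0, k_0) = 0xEF6A6F
s_2 = Round(s_1, k_1) = 0xA6F5A3
s_3 = Round(s_2, k_2) = 0x5A38C2
s_4 = Round(s_3, k_3) = 0x8C289B
s_5 = Round(s_4, k_4) = 0x89BCBC
s_6 = Round(s_5, k_5) = 0xCBC6FA
s_7 = Round(s_6, k_6) = 0x6FAEC6
s_8 = Round(s_7, k_7) = 0xEC677C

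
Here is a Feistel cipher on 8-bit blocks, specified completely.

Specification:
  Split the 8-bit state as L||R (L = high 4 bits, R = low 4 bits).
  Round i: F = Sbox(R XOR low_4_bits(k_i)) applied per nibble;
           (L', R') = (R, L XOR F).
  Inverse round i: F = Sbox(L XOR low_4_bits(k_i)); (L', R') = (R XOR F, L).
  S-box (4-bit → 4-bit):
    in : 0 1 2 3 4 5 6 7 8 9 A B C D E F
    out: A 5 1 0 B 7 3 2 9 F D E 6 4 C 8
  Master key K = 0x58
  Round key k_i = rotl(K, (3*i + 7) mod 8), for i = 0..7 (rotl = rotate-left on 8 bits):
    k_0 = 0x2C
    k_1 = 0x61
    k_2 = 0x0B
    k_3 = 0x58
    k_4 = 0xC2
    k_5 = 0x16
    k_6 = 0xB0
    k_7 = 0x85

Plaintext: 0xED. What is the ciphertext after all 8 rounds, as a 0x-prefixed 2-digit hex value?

0xA6

s_0 = plaintext = 0xED
s_1 = Round(s_0, k_0) = 0xDB
s_2 = Round(s_1, k_1) = 0xB0
s_3 = Round(s_2, k_2) = 0x05
s_4 = Round(s_3, k_3) = 0x54
s_5 = Round(s_4, k_4) = 0x46
s_6 = Round(s_5, k_5) = 0x6E
s_7 = Round(s_6, k_6) = 0xEA
s_8 = Round(s_7, k_7) = 0xA6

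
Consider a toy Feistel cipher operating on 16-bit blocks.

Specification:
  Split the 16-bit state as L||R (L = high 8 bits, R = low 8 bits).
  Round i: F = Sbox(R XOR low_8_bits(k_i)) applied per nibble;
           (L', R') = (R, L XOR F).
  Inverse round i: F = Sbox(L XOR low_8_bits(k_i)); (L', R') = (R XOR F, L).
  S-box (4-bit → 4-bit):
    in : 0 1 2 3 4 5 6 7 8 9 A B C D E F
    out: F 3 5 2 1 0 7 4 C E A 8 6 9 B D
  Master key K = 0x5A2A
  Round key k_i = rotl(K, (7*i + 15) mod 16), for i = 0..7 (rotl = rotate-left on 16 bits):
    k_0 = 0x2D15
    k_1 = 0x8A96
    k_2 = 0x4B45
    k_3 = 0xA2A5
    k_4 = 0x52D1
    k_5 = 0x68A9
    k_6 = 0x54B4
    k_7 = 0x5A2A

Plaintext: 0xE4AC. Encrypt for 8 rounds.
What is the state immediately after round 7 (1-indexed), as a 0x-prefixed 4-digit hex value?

s_0 = plaintext = 0xE4AC
s_1 = Round(s_0, k_0) = 0xAC6A
s_2 = Round(s_1, k_1) = 0x6A7A
s_3 = Round(s_2, k_2) = 0x7A47
s_4 = Round(s_3, k_3) = 0x47CF
s_5 = Round(s_4, k_4) = 0xCF7C
s_6 = Round(s_5, k_5) = 0x7C5F
s_7 = Round(s_6, k_6) = 0x5FC4
s_8 = Round(s_7, k_7) = 0xC4E4

0x5FC4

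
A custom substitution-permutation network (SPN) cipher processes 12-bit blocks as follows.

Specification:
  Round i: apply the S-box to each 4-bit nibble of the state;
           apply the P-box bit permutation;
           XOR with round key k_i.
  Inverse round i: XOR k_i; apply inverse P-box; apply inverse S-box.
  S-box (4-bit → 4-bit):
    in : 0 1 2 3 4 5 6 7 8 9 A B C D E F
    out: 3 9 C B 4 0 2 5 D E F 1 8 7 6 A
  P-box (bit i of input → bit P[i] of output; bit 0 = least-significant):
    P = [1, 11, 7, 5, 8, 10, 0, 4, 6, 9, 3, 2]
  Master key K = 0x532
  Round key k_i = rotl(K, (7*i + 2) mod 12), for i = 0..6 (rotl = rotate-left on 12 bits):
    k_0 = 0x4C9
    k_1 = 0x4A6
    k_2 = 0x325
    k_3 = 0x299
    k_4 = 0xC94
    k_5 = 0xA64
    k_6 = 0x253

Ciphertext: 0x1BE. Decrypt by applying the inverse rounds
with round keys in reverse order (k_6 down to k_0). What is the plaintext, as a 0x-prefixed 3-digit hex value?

0x4F3

s_0 = ciphertext = 0x1BE
s_1 = InvRound(s_0, k_6) = 0xA72
s_2 = InvRound(s_1, k_5) = 0xCCB
s_3 = InvRound(s_2, k_4) = 0x82B
s_4 = InvRound(s_3, k_3) = 0x6CA
s_5 = InvRound(s_4, k_2) = 0x8D8
s_6 = InvRound(s_5, k_1) = 0x8F3
s_7 = InvRound(s_6, k_0) = 0x4F3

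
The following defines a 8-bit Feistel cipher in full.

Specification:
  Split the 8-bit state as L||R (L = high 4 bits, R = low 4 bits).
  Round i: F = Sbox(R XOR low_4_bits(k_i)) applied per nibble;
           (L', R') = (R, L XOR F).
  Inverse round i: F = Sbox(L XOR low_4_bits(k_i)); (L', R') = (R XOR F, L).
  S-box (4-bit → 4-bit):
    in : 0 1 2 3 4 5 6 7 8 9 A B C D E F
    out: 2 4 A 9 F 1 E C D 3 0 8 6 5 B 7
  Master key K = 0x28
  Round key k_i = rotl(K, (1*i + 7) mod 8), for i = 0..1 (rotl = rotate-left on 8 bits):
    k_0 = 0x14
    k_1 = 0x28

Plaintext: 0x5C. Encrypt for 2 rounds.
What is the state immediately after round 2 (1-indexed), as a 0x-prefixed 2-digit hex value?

s_0 = plaintext = 0x5C
s_1 = Round(s_0, k_0) = 0xC8
s_2 = Round(s_1, k_1) = 0x8E

0x8E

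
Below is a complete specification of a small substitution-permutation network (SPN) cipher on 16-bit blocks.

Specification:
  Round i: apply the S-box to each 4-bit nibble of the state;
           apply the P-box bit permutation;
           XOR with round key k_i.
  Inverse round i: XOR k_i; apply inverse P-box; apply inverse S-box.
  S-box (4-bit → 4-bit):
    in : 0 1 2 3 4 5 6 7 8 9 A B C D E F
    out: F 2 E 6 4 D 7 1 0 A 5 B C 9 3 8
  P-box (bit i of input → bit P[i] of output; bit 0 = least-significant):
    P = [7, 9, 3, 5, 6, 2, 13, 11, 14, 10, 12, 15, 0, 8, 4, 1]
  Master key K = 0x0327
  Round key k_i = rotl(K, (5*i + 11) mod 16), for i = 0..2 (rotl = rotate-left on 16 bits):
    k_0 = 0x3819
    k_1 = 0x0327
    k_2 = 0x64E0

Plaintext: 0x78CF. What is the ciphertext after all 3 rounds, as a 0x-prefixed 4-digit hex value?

s_0 = plaintext = 0x78CF
s_1 = Round(s_0, k_0) = 0x1038
s_2 = Round(s_1, k_1) = 0xF623
s_3 = Round(s_2, k_2) = 0x1AEE

0x1AEE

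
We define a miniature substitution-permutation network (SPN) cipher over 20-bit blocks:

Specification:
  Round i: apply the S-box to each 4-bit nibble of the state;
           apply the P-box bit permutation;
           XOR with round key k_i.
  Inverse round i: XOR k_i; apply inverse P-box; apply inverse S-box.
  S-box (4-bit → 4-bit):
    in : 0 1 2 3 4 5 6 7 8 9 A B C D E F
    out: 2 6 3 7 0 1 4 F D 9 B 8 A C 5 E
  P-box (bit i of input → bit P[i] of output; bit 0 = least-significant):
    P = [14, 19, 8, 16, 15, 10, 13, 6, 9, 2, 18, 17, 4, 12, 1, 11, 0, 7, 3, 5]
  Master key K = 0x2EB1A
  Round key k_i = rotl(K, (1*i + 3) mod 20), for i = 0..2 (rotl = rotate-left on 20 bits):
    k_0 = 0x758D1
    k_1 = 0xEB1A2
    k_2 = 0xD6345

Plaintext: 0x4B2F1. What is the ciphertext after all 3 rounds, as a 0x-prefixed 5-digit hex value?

0x6E36E

s_0 = plaintext = 0x4B2F1
s_1 = Round(s_0, k_0) = 0xF7795
s_2 = Round(s_1, k_1) = 0x86B5C
s_3 = Round(s_2, k_2) = 0x6E36E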